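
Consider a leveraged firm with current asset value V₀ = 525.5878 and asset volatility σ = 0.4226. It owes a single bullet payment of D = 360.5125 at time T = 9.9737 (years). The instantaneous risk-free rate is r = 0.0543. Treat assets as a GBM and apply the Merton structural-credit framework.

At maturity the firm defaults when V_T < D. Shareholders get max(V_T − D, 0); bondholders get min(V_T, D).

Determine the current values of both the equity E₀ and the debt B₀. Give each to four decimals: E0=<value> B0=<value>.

d₁ = [ln(V₀/D) + (r + σ²/2)T] / (σ√T)
   = [ln(525.5878/360.5125) + (0.0543 + 0.5·0.4226²)·9.9737] / (0.4226·√9.9737)
   = [0.376991 + 1.432177] / 1.334620 = 1.355568
d₂ = d₁ − σ√T = 1.355568 − 1.334620 = 0.020948
N(d₁) = 0.912382,  N(d₂) = 0.508356,  e^(−rT) = 0.581833
E₀ = V₀·N(d₁) − D·e^(−rT)·N(d₂)
   = 525.5878·0.912382 − 360.5125·0.581833·0.508356 = 372.904825
B₀ = V₀ − E₀ = 525.5878 − 372.904825 = 152.682975

E0=372.9048 B0=152.6830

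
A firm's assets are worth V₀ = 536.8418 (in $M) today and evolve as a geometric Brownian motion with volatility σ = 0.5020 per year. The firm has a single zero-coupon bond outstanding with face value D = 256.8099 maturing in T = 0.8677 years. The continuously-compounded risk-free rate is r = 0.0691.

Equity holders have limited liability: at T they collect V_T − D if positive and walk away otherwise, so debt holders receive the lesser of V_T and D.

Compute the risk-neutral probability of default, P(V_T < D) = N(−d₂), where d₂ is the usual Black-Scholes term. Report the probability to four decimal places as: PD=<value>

PD=0.0706

d₁ = [ln(V₀/D) + (r + σ²/2)T] / (σ√T)
   = [ln(536.8418/256.8099) + (0.0691 + 0.5·0.5020²)·0.8677] / (0.5020·√0.8677)
   = [0.737367 + 0.169290] / 0.467615 = 1.938897
d₂ = d₁ − σ√T = 1.938897 − 0.467615 = 1.471282
risk-neutral PD = N(−d₂) = N(-1.471282) = 0.070607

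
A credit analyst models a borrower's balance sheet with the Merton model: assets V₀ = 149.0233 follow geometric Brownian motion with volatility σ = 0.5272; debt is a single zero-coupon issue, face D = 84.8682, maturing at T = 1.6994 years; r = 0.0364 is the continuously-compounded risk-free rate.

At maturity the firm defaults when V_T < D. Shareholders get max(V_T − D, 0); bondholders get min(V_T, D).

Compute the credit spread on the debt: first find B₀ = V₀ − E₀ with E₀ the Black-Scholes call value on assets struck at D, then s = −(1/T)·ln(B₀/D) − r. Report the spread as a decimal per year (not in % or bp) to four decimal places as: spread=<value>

spread=0.0551

d₁ = [ln(V₀/D) + (r + σ²/2)T] / (σ√T)
   = [ln(149.0233/84.8682) + (0.0364 + 0.5·0.5272²)·1.6994] / (0.5272·√1.6994)
   = [0.563003 + 0.298024] / 0.687263 = 1.252834
d₂ = d₁ − σ√T = 1.252834 − 0.687263 = 0.565570
N(d₁) = 0.894867,  N(d₂) = 0.714157,  e^(−rT) = 0.940016
E₀ = V₀·N(d₁) − D·e^(−rT)·N(d₂)
   = 149.0233·0.894867 − 84.8682·0.940016·0.714157 = 76.382364
B₀ = V₀ − E₀ = 149.0233 − 76.382364 = 72.640936
spread = −(1/T)·ln(B₀/D) − r = −(1/1.6994)·ln(72.640936/84.8682) − 0.0364 = 0.05514457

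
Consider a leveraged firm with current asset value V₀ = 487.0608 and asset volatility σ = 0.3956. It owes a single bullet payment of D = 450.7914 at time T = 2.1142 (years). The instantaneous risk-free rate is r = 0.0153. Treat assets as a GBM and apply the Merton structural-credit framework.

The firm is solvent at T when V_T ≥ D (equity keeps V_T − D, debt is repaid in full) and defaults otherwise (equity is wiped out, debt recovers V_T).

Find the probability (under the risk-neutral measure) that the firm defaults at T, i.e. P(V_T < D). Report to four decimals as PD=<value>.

PD=0.5386

d₁ = [ln(V₀/D) + (r + σ²/2)T] / (σ√T)
   = [ln(487.0608/450.7914) + (0.0153 + 0.5·0.3956²)·2.1142] / (0.3956·√2.1142)
   = [0.077384 + 0.197783] / 0.575214 = 0.478373
d₂ = d₁ − σ√T = 0.478373 − 0.575214 = -0.096840
risk-neutral PD = N(−d₂) = N(0.096840) = 0.538573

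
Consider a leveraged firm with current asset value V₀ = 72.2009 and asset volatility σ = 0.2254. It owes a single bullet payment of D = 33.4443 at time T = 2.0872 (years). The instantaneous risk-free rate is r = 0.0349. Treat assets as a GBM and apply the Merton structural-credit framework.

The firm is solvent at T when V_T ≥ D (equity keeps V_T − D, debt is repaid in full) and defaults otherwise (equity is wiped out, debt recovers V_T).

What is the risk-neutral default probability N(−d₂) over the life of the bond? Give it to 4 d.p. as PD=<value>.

d₁ = [ln(V₀/D) + (r + σ²/2)T] / (σ√T)
   = [ln(72.2009/33.4443) + (0.0349 + 0.5·0.2254²)·2.0872] / (0.2254·√2.0872)
   = [0.769571 + 0.125864] / 0.325639 = 2.749780
d₂ = d₁ − σ√T = 2.749780 − 0.325639 = 2.424141
risk-neutral PD = N(−d₂) = N(-2.424141) = 0.007672

PD=0.0077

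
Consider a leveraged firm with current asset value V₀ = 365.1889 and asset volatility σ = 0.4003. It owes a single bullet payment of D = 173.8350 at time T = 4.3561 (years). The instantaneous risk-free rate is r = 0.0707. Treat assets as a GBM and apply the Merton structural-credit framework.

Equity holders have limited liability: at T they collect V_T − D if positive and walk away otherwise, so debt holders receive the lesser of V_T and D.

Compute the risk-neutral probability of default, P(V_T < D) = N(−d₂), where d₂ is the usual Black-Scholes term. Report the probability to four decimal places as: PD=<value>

PD=0.2006

d₁ = [ln(V₀/D) + (r + σ²/2)T] / (σ√T)
   = [ln(365.1889/173.8350) + (0.0707 + 0.5·0.4003²)·4.3561] / (0.4003·√4.3561)
   = [0.742308 + 0.656987] / 0.835477 = 1.674846
d₂ = d₁ − σ√T = 1.674846 − 0.835477 = 0.839369
risk-neutral PD = N(−d₂) = N(-0.839369) = 0.200631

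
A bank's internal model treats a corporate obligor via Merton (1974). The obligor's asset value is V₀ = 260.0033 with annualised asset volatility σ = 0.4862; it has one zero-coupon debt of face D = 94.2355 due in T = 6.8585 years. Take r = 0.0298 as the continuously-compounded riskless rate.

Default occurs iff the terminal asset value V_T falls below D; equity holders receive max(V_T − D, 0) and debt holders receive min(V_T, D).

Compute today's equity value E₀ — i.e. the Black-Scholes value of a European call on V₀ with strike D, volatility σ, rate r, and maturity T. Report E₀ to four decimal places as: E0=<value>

d₁ = [ln(V₀/D) + (r + σ²/2)T] / (σ√T)
   = [ln(260.0033/94.2355) + (0.0298 + 0.5·0.4862²)·6.8585] / (0.4862·√6.8585)
   = [1.014897 + 1.015025] / 1.273296 = 1.594226
d₂ = d₁ − σ√T = 1.594226 − 1.273296 = 0.320930
N(d₁) = 0.944557,  N(d₂) = 0.625868,  e^(−rT) = 0.815150
E₀ = V₀·N(d₁) − D·e^(−rT)·N(d₂)
   = 260.0033·0.944557 − 94.2355·0.815150·0.625868 = 197.511292

E0=197.5113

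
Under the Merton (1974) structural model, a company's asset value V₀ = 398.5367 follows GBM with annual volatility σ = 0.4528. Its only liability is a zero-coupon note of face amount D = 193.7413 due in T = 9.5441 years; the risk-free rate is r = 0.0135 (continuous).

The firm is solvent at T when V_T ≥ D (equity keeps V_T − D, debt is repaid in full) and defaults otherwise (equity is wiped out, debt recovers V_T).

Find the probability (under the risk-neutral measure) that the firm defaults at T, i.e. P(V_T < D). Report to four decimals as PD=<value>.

d₁ = [ln(V₀/D) + (r + σ²/2)T] / (σ√T)
   = [ln(398.5367/193.7413) + (0.0135 + 0.5·0.4528²)·9.5441] / (0.4528·√9.5441)
   = [0.721276 + 1.107248] / 1.398859 = 1.307154
d₂ = d₁ − σ√T = 1.307154 − 1.398859 = -0.091705
risk-neutral PD = N(−d₂) = N(0.091705) = 0.536534

PD=0.5365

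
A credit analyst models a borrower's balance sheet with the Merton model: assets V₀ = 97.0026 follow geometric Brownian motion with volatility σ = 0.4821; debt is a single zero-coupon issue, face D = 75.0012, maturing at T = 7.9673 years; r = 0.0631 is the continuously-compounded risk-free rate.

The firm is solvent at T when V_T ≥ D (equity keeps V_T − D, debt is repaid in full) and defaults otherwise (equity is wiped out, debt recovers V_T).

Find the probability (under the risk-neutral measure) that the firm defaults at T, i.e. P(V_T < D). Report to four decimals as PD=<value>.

d₁ = [ln(V₀/D) + (r + σ²/2)T] / (σ√T)
   = [ln(97.0026/75.0012) + (0.0631 + 0.5·0.4821²)·7.9673] / (0.4821·√7.9673)
   = [0.257234 + 1.428618] / 1.360795 = 1.238873
d₂ = d₁ − σ√T = 1.238873 − 1.360795 = -0.121922
risk-neutral PD = N(−d₂) = N(0.121922) = 0.548520

PD=0.5485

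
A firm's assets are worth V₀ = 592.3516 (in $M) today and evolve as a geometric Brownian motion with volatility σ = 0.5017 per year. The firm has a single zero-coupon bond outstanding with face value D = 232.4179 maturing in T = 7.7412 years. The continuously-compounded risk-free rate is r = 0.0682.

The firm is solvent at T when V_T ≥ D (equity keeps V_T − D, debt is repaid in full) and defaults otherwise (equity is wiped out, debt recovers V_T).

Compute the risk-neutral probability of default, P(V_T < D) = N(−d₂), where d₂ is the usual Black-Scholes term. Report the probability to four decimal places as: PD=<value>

PD=0.3630

d₁ = [ln(V₀/D) + (r + σ²/2)T] / (σ√T)
   = [ln(592.3516/232.4179) + (0.0682 + 0.5·0.5017²)·7.7412] / (0.5017·√7.7412)
   = [0.935563 + 1.502191] / 1.395881 = 1.746392
d₂ = d₁ − σ√T = 1.746392 − 1.395881 = 0.350511
risk-neutral PD = N(−d₂) = N(-0.350511) = 0.362977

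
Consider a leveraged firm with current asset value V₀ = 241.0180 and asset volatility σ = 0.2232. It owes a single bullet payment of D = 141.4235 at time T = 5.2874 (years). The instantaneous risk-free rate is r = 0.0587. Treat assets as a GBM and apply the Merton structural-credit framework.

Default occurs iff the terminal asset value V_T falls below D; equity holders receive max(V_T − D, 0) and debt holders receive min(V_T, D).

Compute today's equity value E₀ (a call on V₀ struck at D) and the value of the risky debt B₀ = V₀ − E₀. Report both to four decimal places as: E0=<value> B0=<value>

E0=138.9894 B0=102.0286

d₁ = [ln(V₀/D) + (r + σ²/2)T] / (σ√T)
   = [ln(241.0180/141.4235) + (0.0587 + 0.5·0.2232²)·5.2874] / (0.2232·√5.2874)
   = [0.533113 + 0.442075] / 0.513234 = 1.900084
d₂ = d₁ − σ√T = 1.900084 − 0.513234 = 1.386850
N(d₁) = 0.971289,  N(d₂) = 0.917256,  e^(−rT) = 0.733175
E₀ = V₀·N(d₁) − D·e^(−rT)·N(d₂)
   = 241.0180·0.971289 − 141.4235·0.733175·0.917256 = 138.989446
B₀ = V₀ − E₀ = 241.0180 − 138.989446 = 102.028554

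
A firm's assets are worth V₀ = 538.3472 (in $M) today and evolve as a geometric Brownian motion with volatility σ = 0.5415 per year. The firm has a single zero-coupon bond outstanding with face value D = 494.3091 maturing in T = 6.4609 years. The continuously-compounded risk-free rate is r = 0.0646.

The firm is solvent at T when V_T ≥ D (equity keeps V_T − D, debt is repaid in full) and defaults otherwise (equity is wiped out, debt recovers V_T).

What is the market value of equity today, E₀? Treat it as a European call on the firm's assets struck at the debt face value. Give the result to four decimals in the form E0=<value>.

E0=338.1299

d₁ = [ln(V₀/D) + (r + σ²/2)T] / (σ√T)
   = [ln(538.3472/494.3091) + (0.0646 + 0.5·0.5415²)·6.4609] / (0.5415·√6.4609)
   = [0.085343 + 1.364614] / 1.376401 = 1.053441
d₂ = d₁ − σ√T = 1.053441 − 1.376401 = -0.322960
N(d₁) = 0.853930,  N(d₂) = 0.373363,  e^(−rT) = 0.658774
E₀ = V₀·N(d₁) − D·e^(−rT)·N(d₂)
   = 538.3472·0.853930 − 494.3091·0.658774·0.373363 = 338.129939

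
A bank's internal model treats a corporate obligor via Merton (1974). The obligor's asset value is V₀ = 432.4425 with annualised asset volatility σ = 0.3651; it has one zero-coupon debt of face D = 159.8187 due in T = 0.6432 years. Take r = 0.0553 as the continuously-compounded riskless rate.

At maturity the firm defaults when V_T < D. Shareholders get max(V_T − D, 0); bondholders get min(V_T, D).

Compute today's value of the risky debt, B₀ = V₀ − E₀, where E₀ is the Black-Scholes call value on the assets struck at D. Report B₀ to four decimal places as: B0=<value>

B0=154.2300

d₁ = [ln(V₀/D) + (r + σ²/2)T] / (σ√T)
   = [ln(432.4425/159.8187) + (0.0553 + 0.5·0.3651²)·0.6432] / (0.3651·√0.6432)
   = [0.995409 + 0.078438] / 0.292809 = 3.667394
d₂ = d₁ − σ√T = 3.667394 − 0.292809 = 3.374584
N(d₁) = 0.999877,  N(d₂) = 0.999630,  e^(−rT) = 0.965056
E₀ = V₀·N(d₁) − D·e^(−rT)·N(d₂)
   = 432.4425·0.999877 − 159.8187·0.965056·0.999630 = 278.212504
B₀ = V₀ − E₀ = 432.4425 − 278.212504 = 154.229996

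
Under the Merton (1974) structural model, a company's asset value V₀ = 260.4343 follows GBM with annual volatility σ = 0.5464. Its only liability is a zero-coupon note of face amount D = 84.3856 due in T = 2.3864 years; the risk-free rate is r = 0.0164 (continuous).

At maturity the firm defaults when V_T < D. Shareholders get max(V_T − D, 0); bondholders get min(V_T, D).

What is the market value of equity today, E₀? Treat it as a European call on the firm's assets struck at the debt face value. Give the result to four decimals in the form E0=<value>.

E0=183.6890

d₁ = [ln(V₀/D) + (r + σ²/2)T] / (σ√T)
   = [ln(260.4343/84.3856) + (0.0164 + 0.5·0.5464²)·2.3864] / (0.5464·√2.3864)
   = [1.126954 + 0.395370] / 0.844077 = 1.803536
d₂ = d₁ − σ√T = 1.803536 − 0.844077 = 0.959459
N(d₁) = 0.964348,  N(d₂) = 0.831336,  e^(−rT) = 0.961619
E₀ = V₀·N(d₁) − D·e^(−rT)·N(d₂)
   = 260.4343·0.964348 − 84.3856·0.961619·0.831336 = 183.689026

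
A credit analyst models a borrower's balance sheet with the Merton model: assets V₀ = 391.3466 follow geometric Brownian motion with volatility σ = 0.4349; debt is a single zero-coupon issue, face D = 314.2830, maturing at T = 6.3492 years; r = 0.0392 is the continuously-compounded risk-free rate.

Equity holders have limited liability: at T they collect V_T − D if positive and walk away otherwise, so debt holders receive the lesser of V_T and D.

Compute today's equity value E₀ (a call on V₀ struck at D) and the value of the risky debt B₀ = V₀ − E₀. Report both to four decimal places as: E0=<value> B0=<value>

E0=216.1269 B0=175.2197

d₁ = [ln(V₀/D) + (r + σ²/2)T] / (σ√T)
   = [ln(391.3466/314.2830) + (0.0392 + 0.5·0.4349²)·6.3492] / (0.4349·√6.3492)
   = [0.219300 + 0.849326] / 1.095844 = 0.975162
d₂ = d₁ − σ√T = 0.975162 − 1.095844 = -0.120682
N(d₁) = 0.835260,  N(d₂) = 0.451971,  e^(−rT) = 0.779667
E₀ = V₀·N(d₁) − D·e^(−rT)·N(d₂)
   = 391.3466·0.835260 − 314.2830·0.779667·0.451971 = 216.126936
B₀ = V₀ − E₀ = 391.3466 − 216.126936 = 175.219664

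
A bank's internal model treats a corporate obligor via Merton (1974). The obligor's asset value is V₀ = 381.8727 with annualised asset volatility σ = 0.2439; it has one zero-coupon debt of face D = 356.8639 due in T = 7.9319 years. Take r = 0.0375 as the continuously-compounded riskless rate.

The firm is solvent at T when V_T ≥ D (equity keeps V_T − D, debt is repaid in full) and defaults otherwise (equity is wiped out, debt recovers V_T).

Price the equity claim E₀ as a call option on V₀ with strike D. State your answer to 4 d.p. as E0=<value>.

d₁ = [ln(V₀/D) + (r + σ²/2)T] / (σ√T)
   = [ln(381.8727/356.8639) + (0.0375 + 0.5·0.2439²)·7.9319] / (0.2439·√7.9319)
   = [0.067733 + 0.533370] / 0.686911 = 0.875081
d₂ = d₁ − σ√T = 0.875081 − 0.686911 = 0.188170
N(d₁) = 0.809235,  N(d₂) = 0.574628,  e^(−rT) = 0.742713
E₀ = V₀·N(d₁) − D·e^(−rT)·N(d₂)
   = 381.8727·0.809235 − 356.8639·0.742713·0.574628 = 156.721107

E0=156.7211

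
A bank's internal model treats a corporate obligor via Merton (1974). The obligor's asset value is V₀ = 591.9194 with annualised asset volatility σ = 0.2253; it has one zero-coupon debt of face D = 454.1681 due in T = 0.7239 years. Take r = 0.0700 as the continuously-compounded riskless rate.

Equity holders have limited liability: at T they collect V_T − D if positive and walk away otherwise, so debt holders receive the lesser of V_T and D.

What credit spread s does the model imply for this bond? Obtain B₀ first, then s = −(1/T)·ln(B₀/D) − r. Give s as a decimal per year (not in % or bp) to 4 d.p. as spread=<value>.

d₁ = [ln(V₀/D) + (r + σ²/2)T] / (σ√T)
   = [ln(591.9194/454.1681) + (0.0700 + 0.5·0.2253²)·0.7239] / (0.2253·√0.7239)
   = [0.264903 + 0.069046] / 0.191690 = 1.742125
d₂ = d₁ − σ√T = 1.742125 − 0.191690 = 1.550434
N(d₁) = 0.959257,  N(d₂) = 0.939481,  e^(−rT) = 0.950589
E₀ = V₀·N(d₁) − D·e^(−rT)·N(d₂)
   = 591.9194·0.959257 − 454.1681·0.950589·0.939481 = 162.202798
B₀ = V₀ − E₀ = 591.9194 − 162.202798 = 429.716602
spread = −(1/T)·ln(B₀/D) − r = −(1/0.7239)·ln(429.716602/454.1681) − 0.0700 = 0.00644905

spread=0.0064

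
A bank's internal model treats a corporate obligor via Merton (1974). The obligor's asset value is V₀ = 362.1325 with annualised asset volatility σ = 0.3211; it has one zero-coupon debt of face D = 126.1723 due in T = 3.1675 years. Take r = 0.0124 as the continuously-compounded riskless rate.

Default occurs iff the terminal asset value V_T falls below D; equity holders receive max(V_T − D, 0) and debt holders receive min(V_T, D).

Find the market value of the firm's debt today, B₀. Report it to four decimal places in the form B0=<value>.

B0=120.0749

d₁ = [ln(V₀/D) + (r + σ²/2)T] / (σ√T)
   = [ln(362.1325/126.1723) + (0.0124 + 0.5·0.3211²)·3.1675] / (0.3211·√3.1675)
   = [1.054362 + 0.202570] / 0.571477 = 2.199445
d₂ = d₁ − σ√T = 2.199445 − 0.571477 = 1.627968
N(d₁) = 0.986077,  N(d₂) = 0.948234,  e^(−rT) = 0.961484
E₀ = V₀·N(d₁) − D·e^(−rT)·N(d₂)
   = 362.1325·0.986077 − 126.1723·0.961484·0.948234 = 242.057635
B₀ = V₀ − E₀ = 362.1325 − 242.057635 = 120.074865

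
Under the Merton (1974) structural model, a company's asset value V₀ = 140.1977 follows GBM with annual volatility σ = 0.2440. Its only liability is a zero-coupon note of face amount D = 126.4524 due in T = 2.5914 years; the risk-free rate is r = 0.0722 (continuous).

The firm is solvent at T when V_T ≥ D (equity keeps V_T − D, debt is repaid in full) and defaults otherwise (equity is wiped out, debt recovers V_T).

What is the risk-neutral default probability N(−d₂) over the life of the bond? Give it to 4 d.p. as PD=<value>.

d₁ = [ln(V₀/D) + (r + σ²/2)T] / (σ√T)
   = [ln(140.1977/126.4524) + (0.0722 + 0.5·0.2440²)·2.5914] / (0.2440·√2.5914)
   = [0.103188 + 0.264240] / 0.392787 = 0.935437
d₂ = d₁ − σ√T = 0.935437 − 0.392787 = 0.542650
risk-neutral PD = N(−d₂) = N(-0.542650) = 0.293685

PD=0.2937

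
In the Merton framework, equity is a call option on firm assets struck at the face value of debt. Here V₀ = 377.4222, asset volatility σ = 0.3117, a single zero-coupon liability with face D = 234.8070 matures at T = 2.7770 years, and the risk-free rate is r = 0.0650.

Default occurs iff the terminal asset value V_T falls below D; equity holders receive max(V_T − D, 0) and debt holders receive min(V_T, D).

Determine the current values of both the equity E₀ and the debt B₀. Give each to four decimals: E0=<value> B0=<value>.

d₁ = [ln(V₀/D) + (r + σ²/2)T] / (σ√T)
   = [ln(377.4222/234.8070) + (0.0650 + 0.5·0.3117²)·2.7770] / (0.3117·√2.7770)
   = [0.474601 + 0.315407] / 0.519427 = 1.520921
d₂ = d₁ − σ√T = 1.520921 − 0.519427 = 1.001494
N(d₁) = 0.935860,  N(d₂) = 0.841706,  e^(−rT) = 0.834849
E₀ = V₀·N(d₁) − D·e^(−rT)·N(d₂)
   = 377.4222·0.935860 − 234.8070·0.834849·0.841706 = 188.216246
B₀ = V₀ − E₀ = 377.4222 − 188.216246 = 189.205954

E0=188.2162 B0=189.2060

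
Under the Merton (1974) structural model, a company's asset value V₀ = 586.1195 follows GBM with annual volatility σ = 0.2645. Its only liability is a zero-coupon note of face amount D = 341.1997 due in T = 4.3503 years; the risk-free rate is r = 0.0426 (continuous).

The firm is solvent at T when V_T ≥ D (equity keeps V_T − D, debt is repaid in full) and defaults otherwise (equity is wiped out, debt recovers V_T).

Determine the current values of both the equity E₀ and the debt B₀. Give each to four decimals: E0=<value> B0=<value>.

d₁ = [ln(V₀/D) + (r + σ²/2)T] / (σ√T)
   = [ln(586.1195/341.1997) + (0.0426 + 0.5·0.2645²)·4.3503] / (0.2645·√4.3503)
   = [0.541056 + 0.337497] / 0.551678 = 1.592511
d₂ = d₁ − σ√T = 1.592511 − 0.551678 = 1.040834
N(d₁) = 0.944365,  N(d₂) = 0.851024,  e^(−rT) = 0.830836
E₀ = V₀·N(d₁) − D·e^(−rT)·N(d₂)
   = 586.1195·0.944365 − 341.1997·0.830836·0.851024 = 312.261732
B₀ = V₀ − E₀ = 586.1195 − 312.261732 = 273.857768

E0=312.2617 B0=273.8578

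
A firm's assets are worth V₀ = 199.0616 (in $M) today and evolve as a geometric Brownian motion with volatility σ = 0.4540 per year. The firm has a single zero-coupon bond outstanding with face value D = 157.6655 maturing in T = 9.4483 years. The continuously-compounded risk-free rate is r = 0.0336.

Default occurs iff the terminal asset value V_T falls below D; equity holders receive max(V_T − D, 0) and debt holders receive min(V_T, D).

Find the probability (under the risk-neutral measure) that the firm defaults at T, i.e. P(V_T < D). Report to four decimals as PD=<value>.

PD=0.6191

d₁ = [ln(V₀/D) + (r + σ²/2)T] / (σ√T)
   = [ln(199.0616/157.6655) + (0.0336 + 0.5·0.4540²)·9.4483] / (0.4540·√9.4483)
   = [0.233139 + 1.291186] / 1.395509 = 1.092307
d₂ = d₁ − σ√T = 1.092307 − 1.395509 = -0.303202
risk-neutral PD = N(−d₂) = N(0.303202) = 0.619132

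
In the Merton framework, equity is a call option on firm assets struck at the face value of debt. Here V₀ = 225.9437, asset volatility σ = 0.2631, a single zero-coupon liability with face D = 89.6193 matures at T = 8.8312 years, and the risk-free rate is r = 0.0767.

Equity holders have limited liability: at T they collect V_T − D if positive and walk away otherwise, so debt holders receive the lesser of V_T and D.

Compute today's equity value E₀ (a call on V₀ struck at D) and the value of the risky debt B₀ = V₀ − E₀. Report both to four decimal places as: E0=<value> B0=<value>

d₁ = [ln(V₀/D) + (r + σ²/2)T] / (σ√T)
   = [ln(225.9437/89.6193) + (0.0767 + 0.5·0.2631²)·8.8312] / (0.2631·√8.8312)
   = [0.924715 + 0.983008] / 0.781863 = 2.439971
d₂ = d₁ − σ√T = 2.439971 − 0.781863 = 1.658108
N(d₁) = 0.992656,  N(d₂) = 0.951352,  e^(−rT) = 0.507960
E₀ = V₀·N(d₁) − D·e^(−rT)·N(d₂)
   = 225.9437·0.992656 − 89.6193·0.507960·0.951352 = 180.975917
B₀ = V₀ − E₀ = 225.9437 − 180.975917 = 44.967783

E0=180.9759 B0=44.9678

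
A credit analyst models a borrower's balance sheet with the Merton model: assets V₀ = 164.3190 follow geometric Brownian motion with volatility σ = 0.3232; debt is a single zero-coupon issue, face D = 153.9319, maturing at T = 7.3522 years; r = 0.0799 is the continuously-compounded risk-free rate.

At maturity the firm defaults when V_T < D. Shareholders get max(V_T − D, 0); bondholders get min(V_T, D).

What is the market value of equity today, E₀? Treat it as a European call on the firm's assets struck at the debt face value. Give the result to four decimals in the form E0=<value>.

E0=91.7856

d₁ = [ln(V₀/D) + (r + σ²/2)T] / (σ√T)
   = [ln(164.3190/153.9319) + (0.0799 + 0.5·0.3232²)·7.3522] / (0.3232·√7.3522)
   = [0.065299 + 0.971440] / 0.876355 = 1.183013
d₂ = d₁ − σ√T = 1.183013 − 0.876355 = 0.306658
N(d₁) = 0.881598,  N(d₂) = 0.620448,  e^(−rT) = 0.555748
E₀ = V₀·N(d₁) − D·e^(−rT)·N(d₂)
   = 164.3190·0.881598 − 153.9319·0.555748·0.620448 = 91.785630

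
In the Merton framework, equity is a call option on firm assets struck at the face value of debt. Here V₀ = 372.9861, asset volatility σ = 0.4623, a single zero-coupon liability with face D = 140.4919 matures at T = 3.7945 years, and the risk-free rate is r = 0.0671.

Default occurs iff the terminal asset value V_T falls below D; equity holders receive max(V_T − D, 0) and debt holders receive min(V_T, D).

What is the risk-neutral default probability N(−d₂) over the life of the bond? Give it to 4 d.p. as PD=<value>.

d₁ = [ln(V₀/D) + (r + σ²/2)T] / (σ√T)
   = [ln(372.9861/140.4919) + (0.0671 + 0.5·0.4623²)·3.7945] / (0.4623·√3.7945)
   = [0.976391 + 0.660094] / 0.900536 = 1.817234
d₂ = d₁ − σ√T = 1.817234 − 0.900536 = 0.916698
risk-neutral PD = N(−d₂) = N(-0.916698) = 0.179651

PD=0.1797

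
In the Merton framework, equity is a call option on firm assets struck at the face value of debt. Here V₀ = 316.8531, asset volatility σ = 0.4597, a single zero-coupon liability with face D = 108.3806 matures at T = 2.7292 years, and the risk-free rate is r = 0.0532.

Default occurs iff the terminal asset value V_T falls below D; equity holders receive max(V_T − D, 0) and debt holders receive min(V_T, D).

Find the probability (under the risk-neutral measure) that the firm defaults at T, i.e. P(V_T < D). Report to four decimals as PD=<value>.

PD=0.1105

d₁ = [ln(V₀/D) + (r + σ²/2)T] / (σ√T)
   = [ln(316.8531/108.3806) + (0.0532 + 0.5·0.4597²)·2.7292] / (0.4597·√2.7292)
   = [1.072789 + 0.433566] / 0.759438 = 1.983514
d₂ = d₁ − σ√T = 1.983514 − 0.759438 = 1.224076
risk-neutral PD = N(−d₂) = N(-1.224076) = 0.110462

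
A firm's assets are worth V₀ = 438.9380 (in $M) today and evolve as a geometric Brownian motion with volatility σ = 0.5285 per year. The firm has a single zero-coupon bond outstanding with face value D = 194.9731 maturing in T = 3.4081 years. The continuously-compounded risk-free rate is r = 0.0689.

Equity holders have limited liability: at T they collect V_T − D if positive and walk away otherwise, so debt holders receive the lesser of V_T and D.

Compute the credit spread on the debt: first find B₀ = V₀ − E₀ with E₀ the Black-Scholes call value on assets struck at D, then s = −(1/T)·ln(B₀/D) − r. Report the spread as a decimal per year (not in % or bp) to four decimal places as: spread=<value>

spread=0.0343

d₁ = [ln(V₀/D) + (r + σ²/2)T] / (σ√T)
   = [ln(438.9380/194.9731) + (0.0689 + 0.5·0.5285²)·3.4081] / (0.5285·√3.4081)
   = [0.811497 + 0.710780] / 0.975666 = 1.560244
d₂ = d₁ − σ√T = 1.560244 − 0.975666 = 0.584578
N(d₁) = 0.940649,  N(d₂) = 0.720584,  e^(−rT) = 0.790715
E₀ = V₀·N(d₁) − D·e^(−rT)·N(d₂)
   = 438.9380·0.940649 − 194.9731·0.790715·0.720584 = 301.795440
B₀ = V₀ − E₀ = 438.9380 − 301.795440 = 137.142560
spread = −(1/T)·ln(B₀/D) − r = −(1/3.4081)·ln(137.142560/194.9731) − 0.0689 = 0.03433659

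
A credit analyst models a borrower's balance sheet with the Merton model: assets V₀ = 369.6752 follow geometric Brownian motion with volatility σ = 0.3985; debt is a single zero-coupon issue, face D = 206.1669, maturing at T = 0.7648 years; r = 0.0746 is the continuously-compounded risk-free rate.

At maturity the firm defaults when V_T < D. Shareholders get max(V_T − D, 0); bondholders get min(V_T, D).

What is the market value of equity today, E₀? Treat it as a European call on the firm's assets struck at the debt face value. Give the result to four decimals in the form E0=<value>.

d₁ = [ln(V₀/D) + (r + σ²/2)T] / (σ√T)
   = [ln(369.6752/206.1669) + (0.0746 + 0.5·0.3985²)·0.7648] / (0.3985·√0.7648)
   = [0.583939 + 0.117780] / 0.348500 = 2.013543
d₂ = d₁ − σ√T = 2.013543 − 0.348500 = 1.665043
N(d₁) = 0.977971,  N(d₂) = 0.952048,  e^(−rT) = 0.944543
E₀ = V₀·N(d₁) − D·e^(−rT)·N(d₂)
   = 369.6752·0.977971 − 206.1669·0.944543·0.952048 = 176.136081

E0=176.1361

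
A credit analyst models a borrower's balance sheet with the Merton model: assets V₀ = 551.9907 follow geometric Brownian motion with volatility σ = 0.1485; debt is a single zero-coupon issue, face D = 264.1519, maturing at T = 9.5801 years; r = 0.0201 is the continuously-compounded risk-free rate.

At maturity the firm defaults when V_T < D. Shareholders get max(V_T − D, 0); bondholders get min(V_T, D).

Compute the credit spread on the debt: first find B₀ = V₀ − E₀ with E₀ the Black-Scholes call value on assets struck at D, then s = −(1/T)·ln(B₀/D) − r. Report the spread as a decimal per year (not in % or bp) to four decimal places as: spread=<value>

d₁ = [ln(V₀/D) + (r + σ²/2)T] / (σ√T)
   = [ln(551.9907/264.1519) + (0.0201 + 0.5·0.1485²)·9.5801] / (0.1485·√9.5801)
   = [0.737007 + 0.298191] / 0.459633 = 2.252226
d₂ = d₁ − σ√T = 2.252226 − 0.459633 = 1.792593
N(d₁) = 0.987846,  N(d₂) = 0.963481,  e^(−rT) = 0.824845
E₀ = V₀·N(d₁) − D·e^(−rT)·N(d₂)
   = 551.9907·0.987846 − 264.1519·0.824845·0.963481 = 335.354407
B₀ = V₀ − E₀ = 551.9907 − 335.354407 = 216.636293
spread = −(1/T)·ln(B₀/D) − r = −(1/9.5801)·ln(216.636293/264.1519) − 0.0201 = 0.00059962

spread=0.0006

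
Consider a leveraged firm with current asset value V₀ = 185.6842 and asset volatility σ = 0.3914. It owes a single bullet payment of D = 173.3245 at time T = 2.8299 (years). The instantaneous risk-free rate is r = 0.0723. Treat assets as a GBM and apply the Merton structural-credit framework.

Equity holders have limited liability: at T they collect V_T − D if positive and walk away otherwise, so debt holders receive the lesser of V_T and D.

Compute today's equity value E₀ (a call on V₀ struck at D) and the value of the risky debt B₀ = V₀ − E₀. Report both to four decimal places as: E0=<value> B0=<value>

d₁ = [ln(V₀/D) + (r + σ²/2)T] / (σ√T)
   = [ln(185.6842/173.3245) + (0.0723 + 0.5·0.3914²)·2.8299] / (0.3914·√2.8299)
   = [0.068882 + 0.421364] / 0.658425 = 0.744573
d₂ = d₁ − σ√T = 0.744573 − 0.658425 = 0.086148
N(d₁) = 0.771735,  N(d₂) = 0.534325,  e^(−rT) = 0.814972
E₀ = V₀·N(d₁) − D·e^(−rT)·N(d₂)
   = 185.6842·0.771735 − 173.3245·0.814972·0.534325 = 67.823070
B₀ = V₀ − E₀ = 185.6842 − 67.823070 = 117.861130

E0=67.8231 B0=117.8611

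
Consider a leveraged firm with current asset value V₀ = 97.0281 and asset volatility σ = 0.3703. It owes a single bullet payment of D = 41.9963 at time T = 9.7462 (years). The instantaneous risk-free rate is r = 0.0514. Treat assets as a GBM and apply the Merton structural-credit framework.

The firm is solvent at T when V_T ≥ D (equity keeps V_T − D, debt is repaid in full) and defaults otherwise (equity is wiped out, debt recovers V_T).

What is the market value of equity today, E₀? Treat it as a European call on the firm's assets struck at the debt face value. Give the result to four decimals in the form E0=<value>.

d₁ = [ln(V₀/D) + (r + σ²/2)T] / (σ√T)
   = [ln(97.0281/41.9963) + (0.0514 + 0.5·0.3703²)·9.7462] / (0.3703·√9.7462)
   = [0.837419 + 1.169164] / 1.156036 = 1.735745
d₂ = d₁ − σ√T = 1.735745 − 1.156036 = 0.579709
N(d₁) = 0.958696,  N(d₂) = 0.718944,  e^(−rT) = 0.605952
E₀ = V₀·N(d₁) − D·e^(−rT)·N(d₂)
   = 97.0281·0.958696 − 41.9963·0.605952·0.718944 = 74.724894

E0=74.7249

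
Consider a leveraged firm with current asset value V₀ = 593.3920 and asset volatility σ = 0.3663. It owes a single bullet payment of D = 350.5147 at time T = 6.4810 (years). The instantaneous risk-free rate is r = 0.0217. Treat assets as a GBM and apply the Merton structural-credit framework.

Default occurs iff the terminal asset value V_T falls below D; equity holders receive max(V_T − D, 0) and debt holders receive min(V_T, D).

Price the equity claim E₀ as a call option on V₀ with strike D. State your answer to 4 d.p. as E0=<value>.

d₁ = [ln(V₀/D) + (r + σ²/2)T] / (σ√T)
   = [ln(593.3920/350.5147) + (0.0217 + 0.5·0.3663²)·6.4810] / (0.3663·√6.4810)
   = [0.526453 + 0.575434] / 0.932520 = 1.181623
d₂ = d₁ − σ√T = 1.181623 − 0.932520 = 0.249104
N(d₁) = 0.881322,  N(d₂) = 0.598360,  e^(−rT) = 0.868804
E₀ = V₀·N(d₁) − D·e^(−rT)·N(d₂)
   = 593.3920·0.881322 − 350.5147·0.868804·0.598360 = 340.752015

E0=340.7520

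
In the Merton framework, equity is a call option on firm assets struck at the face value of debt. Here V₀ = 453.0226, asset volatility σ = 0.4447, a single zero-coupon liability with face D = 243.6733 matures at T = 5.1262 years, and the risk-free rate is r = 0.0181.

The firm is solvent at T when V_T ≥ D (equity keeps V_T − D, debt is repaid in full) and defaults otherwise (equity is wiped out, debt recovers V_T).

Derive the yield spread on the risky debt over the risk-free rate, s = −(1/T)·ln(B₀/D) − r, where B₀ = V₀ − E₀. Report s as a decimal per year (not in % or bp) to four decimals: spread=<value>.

d₁ = [ln(V₀/D) + (r + σ²/2)T] / (σ√T)
   = [ln(453.0226/243.6733) + (0.0181 + 0.5·0.4447²)·5.1262] / (0.4447·√5.1262)
   = [0.620114 + 0.599658] / 1.006850 = 1.211473
d₂ = d₁ − σ√T = 1.211473 − 1.006850 = 0.204622
N(d₁) = 0.887143,  N(d₂) = 0.581066,  e^(−rT) = 0.911390
E₀ = V₀·N(d₁) − D·e^(−rT)·N(d₂)
   = 453.0226·0.887143 − 243.6733·0.911390·0.581066 = 272.851693
B₀ = V₀ − E₀ = 453.0226 − 272.851693 = 180.170907
spread = −(1/T)·ln(B₀/D) − r = −(1/5.1262)·ln(180.170907/243.6733) − 0.0181 = 0.04079792

spread=0.0408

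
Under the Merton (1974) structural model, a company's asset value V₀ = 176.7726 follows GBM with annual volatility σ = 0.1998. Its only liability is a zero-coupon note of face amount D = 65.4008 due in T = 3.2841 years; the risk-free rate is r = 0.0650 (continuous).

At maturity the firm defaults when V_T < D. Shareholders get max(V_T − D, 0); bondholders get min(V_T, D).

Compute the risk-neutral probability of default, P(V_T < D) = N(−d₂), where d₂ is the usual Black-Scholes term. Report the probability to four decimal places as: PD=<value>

PD=0.0008

d₁ = [ln(V₀/D) + (r + σ²/2)T] / (σ√T)
   = [ln(176.7726/65.4008) + (0.0650 + 0.5·0.1998²)·3.2841] / (0.1998·√3.2841)
   = [0.994330 + 0.279017] / 0.362079 = 3.516763
d₂ = d₁ − σ√T = 3.516763 − 0.362079 = 3.154683
risk-neutral PD = N(−d₂) = N(-3.154683) = 0.000803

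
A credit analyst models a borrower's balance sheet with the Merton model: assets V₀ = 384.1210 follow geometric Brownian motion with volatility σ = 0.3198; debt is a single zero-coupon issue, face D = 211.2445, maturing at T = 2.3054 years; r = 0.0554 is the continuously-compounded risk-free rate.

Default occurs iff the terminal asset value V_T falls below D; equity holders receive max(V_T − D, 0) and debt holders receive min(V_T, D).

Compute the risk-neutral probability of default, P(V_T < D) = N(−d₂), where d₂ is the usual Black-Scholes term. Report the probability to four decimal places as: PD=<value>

d₁ = [ln(V₀/D) + (r + σ²/2)T] / (σ√T)
   = [ln(384.1210/211.2445) + (0.0554 + 0.5·0.3198²)·2.3054] / (0.3198·√2.3054)
   = [0.597941 + 0.245608] / 0.485570 = 1.737237
d₂ = d₁ − σ√T = 1.737237 − 0.485570 = 1.251667
risk-neutral PD = N(−d₂) = N(-1.251667) = 0.105346

PD=0.1053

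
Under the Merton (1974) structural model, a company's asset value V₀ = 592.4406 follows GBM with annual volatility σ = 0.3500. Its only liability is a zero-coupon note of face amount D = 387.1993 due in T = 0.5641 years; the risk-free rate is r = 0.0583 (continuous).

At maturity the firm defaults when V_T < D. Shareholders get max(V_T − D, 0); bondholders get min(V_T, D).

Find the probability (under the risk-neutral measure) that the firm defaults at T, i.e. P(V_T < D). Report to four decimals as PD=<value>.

d₁ = [ln(V₀/D) + (r + σ²/2)T] / (σ√T)
   = [ln(592.4406/387.1993) + (0.0583 + 0.5·0.3500²)·0.5641] / (0.3500·√0.5641)
   = [0.425311 + 0.067438] / 0.262873 = 1.874476
d₂ = d₁ − σ√T = 1.874476 − 0.262873 = 1.611603
risk-neutral PD = N(−d₂) = N(-1.611603) = 0.053524

PD=0.0535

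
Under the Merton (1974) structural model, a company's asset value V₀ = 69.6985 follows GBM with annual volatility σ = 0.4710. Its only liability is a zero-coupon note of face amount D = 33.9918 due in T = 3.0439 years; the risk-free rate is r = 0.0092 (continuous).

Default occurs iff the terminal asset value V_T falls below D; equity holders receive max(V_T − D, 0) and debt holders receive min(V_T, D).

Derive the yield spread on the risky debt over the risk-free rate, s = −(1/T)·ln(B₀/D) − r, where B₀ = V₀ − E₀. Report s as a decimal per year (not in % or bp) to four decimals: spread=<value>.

spread=0.0391

d₁ = [ln(V₀/D) + (r + σ²/2)T] / (σ√T)
   = [ln(69.6985/33.9918) + (0.0092 + 0.5·0.4710²)·3.0439] / (0.4710·√3.0439)
   = [0.718059 + 0.365635] / 0.821743 = 1.318775
d₂ = d₁ − σ√T = 1.318775 − 0.821743 = 0.497032
N(d₁) = 0.906378,  N(d₂) = 0.690417,  e^(−rT) = 0.972385
E₀ = V₀·N(d₁) − D·e^(−rT)·N(d₂)
   = 69.6985·0.906378 − 33.9918·0.972385·0.690417 = 40.352761
B₀ = V₀ − E₀ = 69.6985 − 40.352761 = 29.345739
spread = −(1/T)·ln(B₀/D) − r = −(1/3.0439)·ln(29.345739/33.9918) − 0.0092 = 0.03908410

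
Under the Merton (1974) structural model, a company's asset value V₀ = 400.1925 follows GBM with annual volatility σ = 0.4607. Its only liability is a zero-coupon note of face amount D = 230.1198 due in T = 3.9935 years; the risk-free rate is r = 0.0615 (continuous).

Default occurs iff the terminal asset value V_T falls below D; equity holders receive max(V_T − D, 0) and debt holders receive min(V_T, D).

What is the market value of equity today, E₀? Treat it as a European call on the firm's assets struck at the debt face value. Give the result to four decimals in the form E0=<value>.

E0=244.8717

d₁ = [ln(V₀/D) + (r + σ²/2)T] / (σ√T)
   = [ln(400.1925/230.1198) + (0.0615 + 0.5·0.4607²)·3.9935] / (0.4607·√3.9935)
   = [0.553346 + 0.669399] / 0.920651 = 1.328131
d₂ = d₁ − σ√T = 1.328131 − 0.920651 = 0.407480
N(d₁) = 0.907933,  N(d₂) = 0.658172,  e^(−rT) = 0.782235
E₀ = V₀·N(d₁) − D·e^(−rT)·N(d₂)
   = 400.1925·0.907933 − 230.1198·0.782235·0.658172 = 244.871720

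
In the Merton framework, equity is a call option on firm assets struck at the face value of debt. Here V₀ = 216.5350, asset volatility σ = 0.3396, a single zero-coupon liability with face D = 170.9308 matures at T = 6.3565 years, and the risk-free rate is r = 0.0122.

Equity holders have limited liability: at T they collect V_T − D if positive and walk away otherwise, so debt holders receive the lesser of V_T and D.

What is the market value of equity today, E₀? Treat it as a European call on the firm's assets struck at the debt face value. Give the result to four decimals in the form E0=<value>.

d₁ = [ln(V₀/D) + (r + σ²/2)T] / (σ√T)
   = [ln(216.5350/170.9308) + (0.0122 + 0.5·0.3396²)·6.3565] / (0.3396·√6.3565)
   = [0.236493 + 0.444091] / 0.856203 = 0.794887
d₂ = d₁ − σ√T = 0.794887 − 0.856203 = -0.061316
N(d₁) = 0.786660,  N(d₂) = 0.475554,  e^(−rT) = 0.925381
E₀ = V₀·N(d₁) − D·e^(−rT)·N(d₂)
   = 216.5350·0.786660 − 170.9308·0.925381·0.475554 = 95.118220

E0=95.1182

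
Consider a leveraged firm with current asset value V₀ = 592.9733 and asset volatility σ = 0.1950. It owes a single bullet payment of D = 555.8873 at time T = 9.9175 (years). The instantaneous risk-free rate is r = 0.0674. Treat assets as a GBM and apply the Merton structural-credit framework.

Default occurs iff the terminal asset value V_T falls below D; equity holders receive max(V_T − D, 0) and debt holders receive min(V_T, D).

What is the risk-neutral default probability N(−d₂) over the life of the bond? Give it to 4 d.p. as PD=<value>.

PD=0.1876

d₁ = [ln(V₀/D) + (r + σ²/2)T] / (σ√T)
   = [ln(592.9733/555.8873) + (0.0674 + 0.5·0.1950²)·9.9175] / (0.1950·√9.9175)
   = [0.064584 + 0.856996] / 0.614095 = 1.500712
d₂ = d₁ − σ√T = 1.500712 − 0.614095 = 0.886616
risk-neutral PD = N(−d₂) = N(-0.886616) = 0.187643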